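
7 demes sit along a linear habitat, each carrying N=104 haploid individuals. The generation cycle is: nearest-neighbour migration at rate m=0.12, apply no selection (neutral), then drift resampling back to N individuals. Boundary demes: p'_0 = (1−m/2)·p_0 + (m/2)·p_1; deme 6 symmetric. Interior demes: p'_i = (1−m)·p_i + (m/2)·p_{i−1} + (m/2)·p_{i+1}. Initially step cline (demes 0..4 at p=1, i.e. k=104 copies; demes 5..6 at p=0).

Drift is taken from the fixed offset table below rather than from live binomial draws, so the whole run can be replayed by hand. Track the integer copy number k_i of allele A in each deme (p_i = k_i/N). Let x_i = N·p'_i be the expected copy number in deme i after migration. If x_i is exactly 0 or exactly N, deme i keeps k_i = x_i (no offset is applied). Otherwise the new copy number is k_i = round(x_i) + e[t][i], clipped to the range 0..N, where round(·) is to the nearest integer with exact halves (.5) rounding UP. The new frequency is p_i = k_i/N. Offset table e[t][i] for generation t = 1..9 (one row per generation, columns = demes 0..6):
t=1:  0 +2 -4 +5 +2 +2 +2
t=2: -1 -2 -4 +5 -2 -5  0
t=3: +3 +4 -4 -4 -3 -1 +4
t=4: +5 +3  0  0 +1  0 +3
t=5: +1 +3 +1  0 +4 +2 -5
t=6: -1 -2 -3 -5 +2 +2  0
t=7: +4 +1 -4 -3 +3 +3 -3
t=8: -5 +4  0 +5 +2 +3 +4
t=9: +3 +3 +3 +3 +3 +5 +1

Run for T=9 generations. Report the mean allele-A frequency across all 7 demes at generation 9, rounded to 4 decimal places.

0.7418

t=0: k=[104 104 104 104 104 0 0]
t=1: x=[104.0000 104.0000 104.0000 104.0000 97.7600 6.2400 0.0000] k=[104 104 104 104 100 8 0]
t=2: x=[104.0000 104.0000 104.0000 103.7600 94.7200 13.0400 0.4800] k=[104 104 104 104 93 8 0]
t=3: x=[104.0000 104.0000 104.0000 103.3400 88.5600 12.6200 0.4800] k=[104 104 104 99 86 12 4]
t=4: x=[104.0000 104.0000 103.7000 98.5200 82.3400 15.9600 4.4800] k=[104 104 104 99 83 16 7]
t=5: x=[104.0000 104.0000 103.7000 98.3400 79.9400 19.4800 7.5400] k=[104 104 104 98 84 21 3]
t=6: x=[104.0000 104.0000 103.6400 97.5200 81.0600 23.7000 4.0800] k=[104 104 101 93 83 26 4]
t=7: x=[104.0000 103.8200 100.7000 92.8800 80.1800 28.1000 5.3200] k=[104 104 97 90 83 31 2]
t=8: x=[104.0000 103.5800 97.0000 90.0000 80.3000 32.3800 3.7400] k=[104 104 97 95 82 35 8]
t=9: x=[104.0000 103.5800 97.3000 94.3400 79.9600 36.2000 9.6200] k=[104 104 100 97 83 41 11]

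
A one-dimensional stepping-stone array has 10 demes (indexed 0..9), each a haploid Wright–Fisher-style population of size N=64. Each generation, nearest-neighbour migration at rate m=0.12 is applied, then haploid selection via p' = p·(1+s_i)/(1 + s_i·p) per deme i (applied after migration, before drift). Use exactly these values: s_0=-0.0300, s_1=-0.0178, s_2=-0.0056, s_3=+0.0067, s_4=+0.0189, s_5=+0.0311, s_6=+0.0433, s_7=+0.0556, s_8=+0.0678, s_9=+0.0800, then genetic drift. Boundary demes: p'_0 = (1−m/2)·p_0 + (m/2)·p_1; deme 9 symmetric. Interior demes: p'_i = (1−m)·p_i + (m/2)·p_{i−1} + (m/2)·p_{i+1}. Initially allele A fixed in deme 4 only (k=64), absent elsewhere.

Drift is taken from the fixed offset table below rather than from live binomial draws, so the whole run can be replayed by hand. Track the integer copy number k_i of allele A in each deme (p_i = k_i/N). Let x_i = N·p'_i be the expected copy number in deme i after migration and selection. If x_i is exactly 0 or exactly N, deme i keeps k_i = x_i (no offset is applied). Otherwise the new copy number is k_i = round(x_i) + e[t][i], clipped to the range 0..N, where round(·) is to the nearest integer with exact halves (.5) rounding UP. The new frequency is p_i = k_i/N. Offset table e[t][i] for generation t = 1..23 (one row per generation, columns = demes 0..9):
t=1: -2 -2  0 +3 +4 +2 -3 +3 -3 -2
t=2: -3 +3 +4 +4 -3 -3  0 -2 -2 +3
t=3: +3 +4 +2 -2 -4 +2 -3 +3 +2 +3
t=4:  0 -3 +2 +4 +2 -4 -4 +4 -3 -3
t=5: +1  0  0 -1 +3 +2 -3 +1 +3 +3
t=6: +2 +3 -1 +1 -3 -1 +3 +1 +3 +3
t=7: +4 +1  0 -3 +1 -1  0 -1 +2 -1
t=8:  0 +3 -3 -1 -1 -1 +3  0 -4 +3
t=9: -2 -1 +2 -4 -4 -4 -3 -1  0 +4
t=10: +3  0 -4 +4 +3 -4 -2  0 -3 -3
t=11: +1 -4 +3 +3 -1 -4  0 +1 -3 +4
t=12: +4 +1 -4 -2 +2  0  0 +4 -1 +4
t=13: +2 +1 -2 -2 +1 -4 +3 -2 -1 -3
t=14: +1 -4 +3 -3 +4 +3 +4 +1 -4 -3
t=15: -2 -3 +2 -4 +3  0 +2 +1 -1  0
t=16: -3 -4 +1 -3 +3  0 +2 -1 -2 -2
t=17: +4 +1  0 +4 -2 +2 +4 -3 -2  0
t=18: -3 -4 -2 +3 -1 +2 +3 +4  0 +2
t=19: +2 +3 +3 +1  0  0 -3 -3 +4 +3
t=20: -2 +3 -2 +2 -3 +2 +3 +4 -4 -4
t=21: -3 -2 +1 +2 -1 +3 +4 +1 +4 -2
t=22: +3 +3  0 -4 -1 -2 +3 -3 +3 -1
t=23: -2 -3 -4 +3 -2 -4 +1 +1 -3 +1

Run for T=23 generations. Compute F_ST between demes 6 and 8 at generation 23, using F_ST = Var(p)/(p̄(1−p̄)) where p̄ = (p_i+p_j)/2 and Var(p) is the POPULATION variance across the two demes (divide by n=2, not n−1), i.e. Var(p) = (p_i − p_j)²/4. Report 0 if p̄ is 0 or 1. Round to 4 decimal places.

t=0: k=[0 0 0 0 64 0 0 0 0 0]
t=1: x=[0.0000 0.0000 0.0000 3.8642 56.4456 3.9520 0.0000 0.0000 0.0000 0.0000] k=[0 0 0 7 60 6 0 0 0 0]
t=2: x=[0.0000 0.0000 0.4177 9.8154 53.7423 9.1168 0.3755 0.0000 0.0000 0.0000] k=[0 0 4 14 51 6 0 0 0 0]
t=3: x=[0.0000 0.2357 4.3372 15.6990 46.3206 8.5647 0.3755 0.0000 0.0000 0.0000] k=[0 4 6 14 42 11 0 0 0 0]
t=4: x=[0.2328 3.8151 6.3279 15.2775 38.7468 12.5053 0.6883 0.0000 0.0000 0.0000] k=[0 1 8 19 41 9 0 0 0 0]
t=5: x=[0.0582 1.3363 8.1998 19.7511 38.0494 10.6491 0.5632 0.0000 0.0000 0.0000] k=[1 1 8 19 41 13 0 0 0 0]
t=6: x=[0.9705 1.3953 8.1998 19.7511 38.2885 14.2361 0.8133 0.0000 0.0000 0.0000] k=[3 4 7 21 35 13 4 0 0 0]
t=7: x=[2.9725 4.0513 7.6222 21.0943 33.1393 14.1140 4.4732 0.2533 0.0000 0.0000] k=[7 5 8 18 34 13 4 0 0 0]
t=8: x=[6.6952 5.2133 8.3790 18.4476 32.0796 14.0530 4.4732 0.2533 0.0000 0.0000] k=[7 8 5 17 31 13 7 0 0 0]
t=9: x=[6.8709 7.6384 5.8700 17.2039 29.3773 14.0530 7.2067 0.4432 0.0000 0.0000] k=[5 7 8 13 25 10 4 0 0 0]
t=10: x=[4.9783 6.8297 8.1998 13.4910 23.6585 10.8124 4.2864 0.2533 0.0000 0.0000] k=[8 7 4 17 27 7 2 0 0 0]
t=11: x=[7.7306 6.7705 4.9344 16.9029 25.4866 8.1145 2.2710 0.1267 0.0000 0.0000] k=[9 3 8 20 24 4 2 1 0 0]
t=12: x=[8.4149 3.5985 8.3790 19.6107 22.8343 5.2251 2.1462 1.0547 0.0641 0.0000] k=[12 5 4 18 25 5 2 5 0 0]
t=13: x=[11.2939 5.2725 4.8747 17.6653 23.6585 6.1891 2.4583 4.7526 0.3202 0.0000] k=[13 6 3 16 25 2 5 3 0 0]
t=14: x=[12.2750 6.1396 3.9392 15.8395 23.3570 3.6644 4.8880 3.0956 0.1922 0.0000] k=[13 2 7 13 27 7 9 4 0 0]
t=15: x=[12.0394 2.9097 7.0248 13.5512 25.2457 8.5442 8.8999 4.2707 0.2562 0.0000] k=[10 0 9 10 28 9 11 5 0 0]
t=16: x=[9.1584 1.1201 8.4786 11.0811 26.0688 10.5266 10.8980 5.3180 0.3202 0.0000] k=[6 0 9 8 29 11 13 4 0 0]
t=17: x=[5.4853 0.8842 8.3591 9.3733 26.9517 12.5053 12.7677 4.5222 0.2562 0.0000] k=[9 2 8 13 25 15 17 2 0 0]
t=18: x=[8.3562 2.7326 7.9010 13.4910 23.9600 16.0860 16.4936 2.9275 0.1281 0.0000] k=[5 0 6 16 23 18 19 7 0 0]
t=19: x=[4.5691 0.6484 6.2084 15.8997 22.5527 18.7636 18.7775 7.6573 0.4483 0.0000] k=[7 4 9 17 23 19 16 5 4 0]
t=20: x=[6.6366 4.4057 9.1359 16.9631 22.6734 19.4724 16.0238 5.8827 4.0626 0.2591] k=[5 7 7 19 20 21 19 10 0 0]
t=21: x=[4.9783 6.7705 7.6820 18.4275 20.2583 21.2525 19.1439 10.4028 0.6403 0.0000] k=[2 5 9 20 19 24 23 11 5 0]
t=22: x=[2.1168 4.9769 9.3750 19.3701 19.6138 24.0984 22.9603 11.8744 5.3743 0.3239] k=[5 8 9 15 19 22 26 9 8 0]
t=23: x=[5.0368 7.7567 9.2555 14.9564 19.1906 22.5048 25.3863 10.4236 8.0294 0.5181] k=[3 5 5 18 17 19 26 11 5 2]

0.1467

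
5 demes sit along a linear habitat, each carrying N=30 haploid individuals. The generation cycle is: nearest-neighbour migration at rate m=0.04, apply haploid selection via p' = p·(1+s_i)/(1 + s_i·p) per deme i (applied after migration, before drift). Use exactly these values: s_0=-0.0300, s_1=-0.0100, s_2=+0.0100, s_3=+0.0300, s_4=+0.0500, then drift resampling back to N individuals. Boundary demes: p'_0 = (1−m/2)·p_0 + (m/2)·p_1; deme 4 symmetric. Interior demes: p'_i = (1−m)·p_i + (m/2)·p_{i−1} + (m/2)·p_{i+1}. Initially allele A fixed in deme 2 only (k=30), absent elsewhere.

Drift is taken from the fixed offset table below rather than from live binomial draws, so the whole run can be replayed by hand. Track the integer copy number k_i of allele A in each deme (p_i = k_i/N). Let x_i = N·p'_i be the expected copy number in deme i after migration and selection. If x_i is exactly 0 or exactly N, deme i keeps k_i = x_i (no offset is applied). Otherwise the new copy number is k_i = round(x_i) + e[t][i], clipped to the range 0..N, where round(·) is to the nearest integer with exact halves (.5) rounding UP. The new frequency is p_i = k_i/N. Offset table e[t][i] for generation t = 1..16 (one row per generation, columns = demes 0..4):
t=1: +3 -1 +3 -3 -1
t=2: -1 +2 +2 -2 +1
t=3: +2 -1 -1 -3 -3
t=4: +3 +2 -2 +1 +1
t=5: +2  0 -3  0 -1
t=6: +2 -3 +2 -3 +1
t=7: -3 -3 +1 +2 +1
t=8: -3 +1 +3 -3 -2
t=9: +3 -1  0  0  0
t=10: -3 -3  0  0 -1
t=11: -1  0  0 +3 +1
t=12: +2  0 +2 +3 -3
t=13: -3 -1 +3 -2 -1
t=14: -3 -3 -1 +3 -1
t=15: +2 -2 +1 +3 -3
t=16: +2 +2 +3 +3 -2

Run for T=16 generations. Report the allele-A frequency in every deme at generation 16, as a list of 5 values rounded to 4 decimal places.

t=0: k=[0 0 30 0 0]
t=1: x=[0.0000 0.5941 28.8114 0.6176 0.0000] k=[0 0 30 0 0]
t=2: x=[0.0000 0.5941 28.8114 0.6176 0.0000] k=[0 3 30 0 0]
t=3: x=[0.0582 3.4492 28.8709 0.6176 0.0000] k=[2 2 28 0 0]
t=4: x=[1.9439 2.4969 26.9474 0.5765 0.0000] k=[5 4 25 2 0]
t=5: x=[4.8548 4.4021 24.1669 2.4866 0.0420] k=[7 4 21 2 0]
t=6: x=[6.7788 4.3624 20.3453 2.4046 0.0420] k=[9 1 22 0 1]
t=7: x=[8.6513 1.5650 21.2020 0.4736 1.0273] k=[6 0 22 2 2]
t=8: x=[5.7373 0.5545 21.2219 2.4661 2.0930] k=[3 2 24 0 0]
t=9: x=[2.8992 2.4374 23.1328 0.4942 0.0000] k=[6 1 23 0 0]
t=10: x=[5.7570 1.5254 22.1578 0.4736 0.0000] k=[3 0 22 0 0]
t=11: x=[2.8602 0.4951 21.1821 0.4530 0.0000] k=[2 0 21 3 0]
t=12: x=[1.9049 0.4555 20.2855 3.3878 0.0630] k=[4 0 22 6 0]
t=13: x=[3.8174 0.5149 21.3016 6.3467 0.1260] k=[1 0 24 4 0]
t=14: x=[0.9515 0.4951 23.1726 4.4305 0.0840] k=[0 0 22 7 0]
t=15: x=[0.0000 0.4357 21.3215 7.3224 0.1470] k=[0 0 22 10 0]
t=16: x=[0.0000 0.4357 21.3813 10.2384 0.2099] k=[0 2 24 13 0]

[0.0000, 0.0667, 0.8000, 0.4333, 0.0000]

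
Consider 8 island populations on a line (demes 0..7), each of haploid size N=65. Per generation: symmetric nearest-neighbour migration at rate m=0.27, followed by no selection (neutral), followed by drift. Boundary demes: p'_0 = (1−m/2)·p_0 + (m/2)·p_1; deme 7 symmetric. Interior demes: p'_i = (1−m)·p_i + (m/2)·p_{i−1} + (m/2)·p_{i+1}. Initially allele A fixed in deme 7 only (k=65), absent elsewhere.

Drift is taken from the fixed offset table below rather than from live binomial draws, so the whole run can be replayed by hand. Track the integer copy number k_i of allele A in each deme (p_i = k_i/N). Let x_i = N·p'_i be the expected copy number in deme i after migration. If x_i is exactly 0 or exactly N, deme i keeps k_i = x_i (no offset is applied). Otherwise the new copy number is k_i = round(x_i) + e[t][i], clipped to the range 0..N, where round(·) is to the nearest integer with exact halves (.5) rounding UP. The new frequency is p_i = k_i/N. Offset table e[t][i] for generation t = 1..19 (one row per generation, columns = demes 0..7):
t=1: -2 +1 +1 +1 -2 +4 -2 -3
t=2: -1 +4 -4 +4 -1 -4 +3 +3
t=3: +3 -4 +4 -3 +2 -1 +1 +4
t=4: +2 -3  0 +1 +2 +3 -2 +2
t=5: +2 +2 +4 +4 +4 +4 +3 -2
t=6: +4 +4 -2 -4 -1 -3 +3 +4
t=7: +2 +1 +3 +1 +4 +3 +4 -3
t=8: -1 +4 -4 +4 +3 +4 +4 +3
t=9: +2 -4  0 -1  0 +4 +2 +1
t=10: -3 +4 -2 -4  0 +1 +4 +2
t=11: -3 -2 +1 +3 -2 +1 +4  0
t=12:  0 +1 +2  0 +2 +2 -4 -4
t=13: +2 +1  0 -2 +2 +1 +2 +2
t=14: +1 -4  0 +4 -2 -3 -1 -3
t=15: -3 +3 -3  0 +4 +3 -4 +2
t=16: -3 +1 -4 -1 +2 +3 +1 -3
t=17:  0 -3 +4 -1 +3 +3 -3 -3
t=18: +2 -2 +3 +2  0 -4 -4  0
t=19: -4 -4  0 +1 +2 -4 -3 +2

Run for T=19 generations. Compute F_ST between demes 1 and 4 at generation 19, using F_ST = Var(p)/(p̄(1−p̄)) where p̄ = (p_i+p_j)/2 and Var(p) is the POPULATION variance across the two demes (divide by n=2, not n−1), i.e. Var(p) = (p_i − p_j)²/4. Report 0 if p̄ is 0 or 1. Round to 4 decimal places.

t=0: k=[0 0 0 0 0 0 0 65]
t=1: x=[0.0000 0.0000 0.0000 0.0000 0.0000 0.0000 8.7750 56.2250] k=[0 0 0 0 0 0 7 53]
t=2: x=[0.0000 0.0000 0.0000 0.0000 0.0000 0.9450 12.2650 46.7900] k=[0 0 0 0 0 0 15 50]
t=3: x=[0.0000 0.0000 0.0000 0.0000 0.0000 2.0250 17.7000 45.2750] k=[0 0 0 0 0 1 19 49]
t=4: x=[0.0000 0.0000 0.0000 0.0000 0.1350 3.2950 20.6200 44.9500] k=[0 0 0 0 2 6 19 47]
t=5: x=[0.0000 0.0000 0.0000 0.2700 2.2700 7.2150 21.0250 43.2200] k=[0 0 0 4 6 11 24 41]
t=6: x=[0.0000 0.0000 0.5400 3.7300 6.4050 12.0800 24.5400 38.7050] k=[0 0 0 0 5 9 28 43]
t=7: x=[0.0000 0.0000 0.0000 0.6750 4.8650 11.0250 27.4600 40.9750] k=[0 0 0 2 9 14 31 38]
t=8: x=[0.0000 0.0000 0.2700 2.6750 8.7300 15.6200 29.6500 37.0550] k=[0 0 0 7 12 20 34 40]
t=9: x=[0.0000 0.0000 0.9450 6.7300 12.4050 20.8100 32.9200 39.1900] k=[0 0 1 6 12 25 35 40]
t=10: x=[0.0000 0.1350 1.5400 6.1350 12.9450 24.5950 34.3250 39.3250] k=[0 4 0 2 13 26 38 41]
t=11: x=[0.5400 2.9200 0.8100 3.2150 13.2700 25.8650 36.7850 40.5950] k=[0 1 2 6 11 27 41 41]
t=12: x=[0.1350 1.0000 2.4050 6.1350 12.4850 26.7300 39.1100 41.0000] k=[0 2 4 6 14 29 35 37]
t=13: x=[0.2700 2.0000 4.0000 6.8100 14.9450 27.7850 34.4600 36.7300] k=[2 3 4 5 17 29 36 39]
t=14: x=[2.1350 3.0000 4.0000 6.4850 17.0000 28.3250 35.4600 38.5950] k=[3 0 4 10 15 25 34 36]
t=15: x=[2.5950 0.9450 4.2700 9.8650 15.6750 24.8650 33.0550 35.7300] k=[0 4 1 10 20 28 29 38]
t=16: x=[0.5400 3.0550 2.6200 10.1350 19.7300 27.0550 30.0800 36.7850] k=[0 4 0 9 22 30 31 34]
t=17: x=[0.5400 2.9200 1.7550 9.5400 21.3250 29.0550 31.2700 33.5950] k=[1 0 6 9 24 32 28 31]
t=18: x=[0.8650 0.9450 5.5950 10.6200 23.0550 30.3800 28.9450 30.5950] k=[3 0 9 13 23 26 25 31]
t=19: x=[2.5950 1.6200 8.3250 13.8100 22.0550 25.4600 25.9450 30.1900] k=[0 0 8 15 24 21 23 32]

0.2264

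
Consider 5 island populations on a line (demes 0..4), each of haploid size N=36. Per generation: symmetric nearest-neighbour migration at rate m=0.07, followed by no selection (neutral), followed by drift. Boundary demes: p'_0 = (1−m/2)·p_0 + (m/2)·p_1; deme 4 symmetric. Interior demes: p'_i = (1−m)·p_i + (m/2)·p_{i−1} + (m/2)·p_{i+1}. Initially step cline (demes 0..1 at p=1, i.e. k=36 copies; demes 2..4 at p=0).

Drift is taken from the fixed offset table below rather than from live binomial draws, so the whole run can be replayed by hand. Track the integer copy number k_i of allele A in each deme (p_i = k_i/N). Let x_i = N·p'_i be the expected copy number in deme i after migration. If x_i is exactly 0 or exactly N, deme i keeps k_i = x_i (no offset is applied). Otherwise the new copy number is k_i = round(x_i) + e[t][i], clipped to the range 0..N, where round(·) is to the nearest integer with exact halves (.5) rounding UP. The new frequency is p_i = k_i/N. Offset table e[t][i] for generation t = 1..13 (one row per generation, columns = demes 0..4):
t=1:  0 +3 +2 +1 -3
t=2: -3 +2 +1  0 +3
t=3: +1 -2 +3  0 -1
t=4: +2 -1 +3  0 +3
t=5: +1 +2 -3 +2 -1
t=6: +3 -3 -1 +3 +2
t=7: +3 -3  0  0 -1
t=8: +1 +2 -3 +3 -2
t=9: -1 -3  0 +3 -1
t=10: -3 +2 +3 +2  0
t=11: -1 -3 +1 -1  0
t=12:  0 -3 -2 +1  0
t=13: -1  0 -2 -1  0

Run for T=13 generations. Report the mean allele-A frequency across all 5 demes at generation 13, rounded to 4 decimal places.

0.4056

t=0: k=[36 36 0 0 0]
t=1: x=[36.0000 34.7400 1.2600 0.0000 0.0000] k=[36 36 3 0 0]
t=2: x=[36.0000 34.8450 4.0500 0.1050 0.0000] k=[36 36 5 0 0]
t=3: x=[36.0000 34.9150 5.9100 0.1750 0.0000] k=[36 33 9 0 0]
t=4: x=[35.8950 32.2650 9.5250 0.3150 0.0000] k=[36 31 13 0 0]
t=5: x=[35.8250 30.5450 13.1750 0.4550 0.0000] k=[36 33 10 2 0]
t=6: x=[35.8950 32.3000 10.5250 2.2100 0.0700] k=[36 29 10 5 2]
t=7: x=[35.7550 28.5800 10.4900 5.0700 2.1050] k=[36 26 10 5 1]
t=8: x=[35.6500 25.7900 10.3850 5.0350 1.1400] k=[36 28 7 8 0]
t=9: x=[35.7200 27.5450 7.7700 7.6850 0.2800] k=[35 25 8 11 0]
t=10: x=[34.6500 24.7550 8.7000 10.5100 0.3850] k=[32 27 12 13 0]
t=11: x=[31.8250 26.6500 12.5600 12.5100 0.4550] k=[31 24 14 12 0]
t=12: x=[30.7550 23.8950 14.2800 11.6500 0.4200] k=[31 21 12 13 0]
t=13: x=[30.6500 21.0350 12.3500 12.5100 0.4550] k=[30 21 10 12 0]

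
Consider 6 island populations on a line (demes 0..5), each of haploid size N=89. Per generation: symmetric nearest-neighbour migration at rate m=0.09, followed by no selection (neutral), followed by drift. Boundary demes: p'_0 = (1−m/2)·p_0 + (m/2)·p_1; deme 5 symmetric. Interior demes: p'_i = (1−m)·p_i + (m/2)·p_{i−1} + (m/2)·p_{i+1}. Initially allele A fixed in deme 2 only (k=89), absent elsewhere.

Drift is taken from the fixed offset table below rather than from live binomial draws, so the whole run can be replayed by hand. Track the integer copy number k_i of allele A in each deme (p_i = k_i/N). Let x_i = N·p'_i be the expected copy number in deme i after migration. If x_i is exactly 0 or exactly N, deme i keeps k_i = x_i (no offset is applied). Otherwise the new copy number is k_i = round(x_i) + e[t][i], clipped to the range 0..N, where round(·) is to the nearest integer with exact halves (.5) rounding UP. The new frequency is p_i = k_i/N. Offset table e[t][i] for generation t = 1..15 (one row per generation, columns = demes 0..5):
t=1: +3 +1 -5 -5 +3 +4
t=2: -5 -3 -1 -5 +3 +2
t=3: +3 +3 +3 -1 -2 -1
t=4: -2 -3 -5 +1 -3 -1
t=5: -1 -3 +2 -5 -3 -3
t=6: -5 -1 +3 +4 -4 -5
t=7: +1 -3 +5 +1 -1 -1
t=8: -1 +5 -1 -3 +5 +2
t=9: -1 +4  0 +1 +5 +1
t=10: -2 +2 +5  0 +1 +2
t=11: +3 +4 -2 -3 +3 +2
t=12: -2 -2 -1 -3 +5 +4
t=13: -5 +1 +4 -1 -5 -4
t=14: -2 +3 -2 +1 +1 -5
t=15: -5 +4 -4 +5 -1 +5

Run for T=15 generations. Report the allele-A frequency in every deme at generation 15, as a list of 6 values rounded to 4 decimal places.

t=0: k=[0 0 89 0 0 0]
t=1: x=[0.0000 4.0050 80.9900 4.0050 0.0000 0.0000] k=[0 5 76 0 0 0]
t=2: x=[0.2250 7.9700 69.3850 3.4200 0.0000 0.0000] k=[0 5 68 0 0 0]
t=3: x=[0.2250 7.6100 62.1050 3.0600 0.0000 0.0000] k=[3 11 65 2 0 0]
t=4: x=[3.3600 13.0700 59.7350 4.7450 0.0900 0.0000] k=[1 10 55 6 0 0]
t=5: x=[1.4050 11.6200 50.7700 7.9350 0.2700 0.0000] k=[0 9 53 3 0 0]
t=6: x=[0.4050 10.5750 48.7700 5.1150 0.1350 0.0000] k=[0 10 52 9 0 0]
t=7: x=[0.4500 11.4400 48.1750 10.5300 0.4050 0.0000] k=[1 8 53 12 0 0]
t=8: x=[1.3150 9.7100 49.1300 13.3050 0.5400 0.0000] k=[0 15 48 10 6 0]
t=9: x=[0.6750 15.8100 44.8050 11.5300 5.9100 0.2700] k=[0 20 45 13 11 1]
t=10: x=[0.9000 20.2250 42.4350 14.3500 10.6400 1.4500] k=[0 22 47 14 12 3]
t=11: x=[0.9900 22.1350 44.3900 15.3950 11.6850 3.4050] k=[4 26 42 12 15 5]
t=12: x=[4.9900 25.7300 39.9300 13.4850 14.4150 5.4500] k=[3 24 39 10 19 9]
t=13: x=[3.9450 23.7300 37.0200 11.7100 18.1450 9.4500] k=[0 25 41 11 13 5]
t=14: x=[1.1250 24.5950 38.9300 12.4400 12.5500 5.3600] k=[0 28 37 13 14 0]
t=15: x=[1.2600 27.1450 35.5150 14.1250 13.3250 0.6300] k=[0 31 32 19 12 6]

[0.0000, 0.3483, 0.3596, 0.2135, 0.1348, 0.0674]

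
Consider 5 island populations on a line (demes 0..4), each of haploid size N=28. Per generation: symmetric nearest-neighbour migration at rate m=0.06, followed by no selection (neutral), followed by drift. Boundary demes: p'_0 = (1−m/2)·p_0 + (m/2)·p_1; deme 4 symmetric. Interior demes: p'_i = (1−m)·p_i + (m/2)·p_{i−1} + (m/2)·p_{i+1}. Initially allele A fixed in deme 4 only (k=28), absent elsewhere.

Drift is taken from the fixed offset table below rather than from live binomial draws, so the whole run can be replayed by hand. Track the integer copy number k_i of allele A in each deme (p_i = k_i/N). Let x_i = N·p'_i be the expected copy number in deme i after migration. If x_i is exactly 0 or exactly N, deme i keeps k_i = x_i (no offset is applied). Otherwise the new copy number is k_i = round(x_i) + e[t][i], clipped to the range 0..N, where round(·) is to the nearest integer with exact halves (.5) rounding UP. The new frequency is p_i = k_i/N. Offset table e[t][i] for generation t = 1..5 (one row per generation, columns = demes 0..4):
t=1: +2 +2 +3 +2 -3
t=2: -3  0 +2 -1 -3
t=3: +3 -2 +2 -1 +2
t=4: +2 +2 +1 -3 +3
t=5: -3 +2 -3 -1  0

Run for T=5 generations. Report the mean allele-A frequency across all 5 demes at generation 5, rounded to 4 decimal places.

t=0: k=[0 0 0 0 28]
t=1: x=[0.0000 0.0000 0.0000 0.8400 27.1600] k=[0 0 0 3 24]
t=2: x=[0.0000 0.0000 0.0900 3.5400 23.3700] k=[0 0 2 3 20]
t=3: x=[0.0000 0.0600 1.9700 3.4800 19.4900] k=[0 0 4 2 21]
t=4: x=[0.0000 0.1200 3.8200 2.6300 20.4300] k=[0 2 5 0 23]
t=5: x=[0.0600 2.0300 4.7600 0.8400 22.3100] k=[0 4 2 0 22]

0.2000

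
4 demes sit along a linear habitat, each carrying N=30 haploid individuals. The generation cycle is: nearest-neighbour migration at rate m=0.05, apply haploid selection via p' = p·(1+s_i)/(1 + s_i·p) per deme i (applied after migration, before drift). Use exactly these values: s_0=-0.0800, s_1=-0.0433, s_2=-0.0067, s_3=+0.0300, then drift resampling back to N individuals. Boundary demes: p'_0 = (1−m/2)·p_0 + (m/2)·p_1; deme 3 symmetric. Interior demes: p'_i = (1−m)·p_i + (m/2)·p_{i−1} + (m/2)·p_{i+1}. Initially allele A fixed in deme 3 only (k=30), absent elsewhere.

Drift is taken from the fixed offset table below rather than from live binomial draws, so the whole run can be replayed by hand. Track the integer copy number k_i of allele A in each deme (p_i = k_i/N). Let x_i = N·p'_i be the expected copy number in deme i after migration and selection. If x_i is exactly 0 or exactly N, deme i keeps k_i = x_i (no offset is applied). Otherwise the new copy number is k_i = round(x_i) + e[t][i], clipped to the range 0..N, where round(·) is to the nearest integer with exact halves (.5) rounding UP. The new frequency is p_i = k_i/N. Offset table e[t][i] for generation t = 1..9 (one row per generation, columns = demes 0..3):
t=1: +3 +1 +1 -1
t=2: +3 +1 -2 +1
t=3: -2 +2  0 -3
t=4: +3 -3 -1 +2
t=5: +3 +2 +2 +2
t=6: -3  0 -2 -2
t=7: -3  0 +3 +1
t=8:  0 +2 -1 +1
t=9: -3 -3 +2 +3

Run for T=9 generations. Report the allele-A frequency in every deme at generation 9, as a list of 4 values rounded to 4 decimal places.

[0.0000, 0.0333, 0.2667, 1.0000]

t=0: k=[0 0 0 30]
t=1: x=[0.0000 0.0000 0.7451 29.2713] k=[0 0 2 28]
t=2: x=[0.0000 0.0478 2.5841 27.4205] k=[0 1 1 28]
t=3: x=[0.0230 0.9341 1.6644 27.3962] k=[0 3 2 24]
t=4: x=[0.0690 2.7861 2.5592 23.6001] k=[3 0 2 26]
t=5: x=[2.7122 0.1196 2.5344 25.5139] k=[6 2 5 28]
t=6: x=[5.5148 2.0874 5.4699 27.4937] k=[3 2 3 25]
t=7: x=[2.7589 1.9671 3.5041 24.5825] k=[0 2 7 26]
t=8: x=[0.0460 1.9911 7.3128 25.6364] k=[0 4 6 27]
t=9: x=[0.0920 3.8006 6.4409 26.5659] k=[0 1 8 30]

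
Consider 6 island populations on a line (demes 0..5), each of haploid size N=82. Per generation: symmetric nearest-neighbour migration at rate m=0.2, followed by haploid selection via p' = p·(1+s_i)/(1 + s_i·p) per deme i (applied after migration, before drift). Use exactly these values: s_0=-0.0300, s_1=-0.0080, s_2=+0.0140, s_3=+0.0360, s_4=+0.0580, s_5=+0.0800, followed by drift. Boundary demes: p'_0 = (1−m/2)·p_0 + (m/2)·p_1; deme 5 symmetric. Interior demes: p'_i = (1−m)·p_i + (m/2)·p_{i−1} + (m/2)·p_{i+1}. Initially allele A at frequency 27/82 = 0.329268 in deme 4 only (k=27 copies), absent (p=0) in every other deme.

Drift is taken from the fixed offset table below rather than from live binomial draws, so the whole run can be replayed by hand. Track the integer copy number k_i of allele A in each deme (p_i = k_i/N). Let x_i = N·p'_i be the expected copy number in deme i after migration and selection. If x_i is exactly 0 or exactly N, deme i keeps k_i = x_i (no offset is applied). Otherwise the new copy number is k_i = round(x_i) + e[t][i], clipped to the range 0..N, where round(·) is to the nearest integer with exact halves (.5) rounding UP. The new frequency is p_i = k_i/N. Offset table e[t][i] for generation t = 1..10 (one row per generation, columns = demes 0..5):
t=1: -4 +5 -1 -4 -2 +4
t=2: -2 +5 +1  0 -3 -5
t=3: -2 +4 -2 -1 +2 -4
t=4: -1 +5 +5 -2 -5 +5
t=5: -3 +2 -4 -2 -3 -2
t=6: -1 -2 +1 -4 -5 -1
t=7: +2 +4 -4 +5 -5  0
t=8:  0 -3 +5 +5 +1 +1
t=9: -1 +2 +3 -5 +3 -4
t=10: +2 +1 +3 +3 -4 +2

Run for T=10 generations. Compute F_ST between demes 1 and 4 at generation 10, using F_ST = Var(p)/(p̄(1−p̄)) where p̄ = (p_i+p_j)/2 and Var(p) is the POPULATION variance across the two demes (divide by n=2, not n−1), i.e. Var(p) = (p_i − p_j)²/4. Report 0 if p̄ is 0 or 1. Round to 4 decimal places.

0.0042

t=0: k=[0 0 0 0 27 0]
t=1: x=[0.0000 0.0000 0.0000 2.7939 22.5089 2.9083] k=[0 0 0 0 21 7]
t=2: x=[0.0000 0.0000 0.0000 2.1736 18.2886 8.9983] k=[0 0 0 2 15 4]
t=3: x=[0.0000 0.0000 0.2028 3.2072 13.2130 5.4807] k=[0 0 0 2 15 1]
t=4: x=[0.0000 0.0000 0.2028 3.2072 12.9012 2.5859] k=[0 0 5 1 8 8]
t=5: x=[0.0000 0.4960 4.1545 2.1736 7.6837 8.5731] k=[0 2 0 0 5 7]
t=6: x=[0.1940 1.5874 0.2028 0.5179 4.9561 7.2956] k=[0 0 1 0 0 6]
t=7: x=[0.0000 0.0992 0.8111 0.1036 0.6345 5.8014] k=[0 4 0 5 0 6]
t=8: x=[0.3881 3.1754 0.9125 4.1367 1.1629 5.8014] k=[0 0 6 9 2 7]
t=9: x=[0.0000 0.5952 5.7742 8.2590 3.3780 6.9758] k=[0 3 9 3 6 3]
t=10: x=[0.2910 3.2747 7.8987 4.0335 5.6915 3.5526] k=[2 4 11 7 2 6]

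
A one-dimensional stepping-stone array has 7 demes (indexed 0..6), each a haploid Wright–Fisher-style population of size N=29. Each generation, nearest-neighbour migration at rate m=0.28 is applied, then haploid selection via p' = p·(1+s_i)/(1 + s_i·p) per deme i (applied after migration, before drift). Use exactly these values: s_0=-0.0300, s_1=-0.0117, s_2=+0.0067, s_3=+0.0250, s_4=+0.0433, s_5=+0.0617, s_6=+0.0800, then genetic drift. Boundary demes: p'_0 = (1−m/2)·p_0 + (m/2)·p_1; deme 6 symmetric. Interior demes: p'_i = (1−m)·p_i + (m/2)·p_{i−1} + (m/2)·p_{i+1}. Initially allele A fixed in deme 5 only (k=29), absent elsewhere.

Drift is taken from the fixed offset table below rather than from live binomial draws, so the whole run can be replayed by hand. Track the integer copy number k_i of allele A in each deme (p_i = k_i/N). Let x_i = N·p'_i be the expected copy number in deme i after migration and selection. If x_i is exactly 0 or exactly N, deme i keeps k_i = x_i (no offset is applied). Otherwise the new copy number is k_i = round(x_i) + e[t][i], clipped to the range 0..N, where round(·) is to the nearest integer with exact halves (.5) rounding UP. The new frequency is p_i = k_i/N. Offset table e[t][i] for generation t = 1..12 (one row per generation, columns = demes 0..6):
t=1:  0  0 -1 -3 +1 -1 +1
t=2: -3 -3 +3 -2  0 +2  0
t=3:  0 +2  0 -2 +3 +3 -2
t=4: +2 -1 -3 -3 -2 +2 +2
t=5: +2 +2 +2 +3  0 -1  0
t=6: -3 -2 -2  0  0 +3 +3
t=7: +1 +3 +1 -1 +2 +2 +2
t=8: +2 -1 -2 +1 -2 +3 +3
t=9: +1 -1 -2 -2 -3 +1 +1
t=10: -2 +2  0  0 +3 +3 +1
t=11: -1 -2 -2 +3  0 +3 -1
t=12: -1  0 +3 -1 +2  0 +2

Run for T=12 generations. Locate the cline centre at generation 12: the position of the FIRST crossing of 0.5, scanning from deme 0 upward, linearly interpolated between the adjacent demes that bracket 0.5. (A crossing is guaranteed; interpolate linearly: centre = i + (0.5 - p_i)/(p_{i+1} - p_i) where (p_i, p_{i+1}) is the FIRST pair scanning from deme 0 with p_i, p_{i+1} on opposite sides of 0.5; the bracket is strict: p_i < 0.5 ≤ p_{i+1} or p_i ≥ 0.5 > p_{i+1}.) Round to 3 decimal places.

3.850

t=0: k=[0 0 0 0 0 29 0]
t=1: x=[0.0000 0.0000 0.0000 0.0000 4.2103 21.2254 4.3362] k=[0 0 0 0 5 20 5]
t=2: x=[0.0000 0.0000 0.0000 0.7171 6.6139 16.2293 7.5207] k=[0 0 0 0 7 18 8]
t=3: x=[0.0000 0.0000 0.0000 1.0037 7.7993 15.4928 9.8954] k=[0 0 0 0 11 18 8]
t=4: x=[0.0000 0.0000 0.0000 1.5764 10.7249 16.0504 9.8954] k=[0 0 0 0 9 18 12]
t=5: x=[0.0000 0.0000 0.0000 1.2901 9.2652 16.3287 13.3928] k=[0 0 0 4 9 15 13]
t=6: x=[0.0000 0.0000 0.5637 4.2284 9.4074 14.3137 13.8355] k=[0 0 0 4 9 17 17]
t=7: x=[0.0000 0.0000 0.5637 4.2284 9.6916 16.3088 17.5375] k=[0 0 2 3 12 18 20]
t=8: x=[0.0000 0.2768 1.8717 4.2081 11.8761 17.8536 20.1988] k=[0 0 0 5 10 21 23]
t=9: x=[0.0000 0.0000 0.7046 5.1030 11.1292 20.1132 23.0904] k=[0 0 0 3 8 21 24]
t=10: x=[0.0000 0.0000 0.4228 3.3525 9.3871 19.9763 23.9110] k=[0 0 0 3 12 23 25]
t=11: x=[0.0000 0.0000 0.4228 3.9230 12.5810 22.0610 24.9932] k=[0 0 0 7 13 25 24]
t=12: x=[0.0000 0.0000 0.9863 6.9902 14.1469 23.4535 24.4434] k=[0 0 4 6 16 23 26]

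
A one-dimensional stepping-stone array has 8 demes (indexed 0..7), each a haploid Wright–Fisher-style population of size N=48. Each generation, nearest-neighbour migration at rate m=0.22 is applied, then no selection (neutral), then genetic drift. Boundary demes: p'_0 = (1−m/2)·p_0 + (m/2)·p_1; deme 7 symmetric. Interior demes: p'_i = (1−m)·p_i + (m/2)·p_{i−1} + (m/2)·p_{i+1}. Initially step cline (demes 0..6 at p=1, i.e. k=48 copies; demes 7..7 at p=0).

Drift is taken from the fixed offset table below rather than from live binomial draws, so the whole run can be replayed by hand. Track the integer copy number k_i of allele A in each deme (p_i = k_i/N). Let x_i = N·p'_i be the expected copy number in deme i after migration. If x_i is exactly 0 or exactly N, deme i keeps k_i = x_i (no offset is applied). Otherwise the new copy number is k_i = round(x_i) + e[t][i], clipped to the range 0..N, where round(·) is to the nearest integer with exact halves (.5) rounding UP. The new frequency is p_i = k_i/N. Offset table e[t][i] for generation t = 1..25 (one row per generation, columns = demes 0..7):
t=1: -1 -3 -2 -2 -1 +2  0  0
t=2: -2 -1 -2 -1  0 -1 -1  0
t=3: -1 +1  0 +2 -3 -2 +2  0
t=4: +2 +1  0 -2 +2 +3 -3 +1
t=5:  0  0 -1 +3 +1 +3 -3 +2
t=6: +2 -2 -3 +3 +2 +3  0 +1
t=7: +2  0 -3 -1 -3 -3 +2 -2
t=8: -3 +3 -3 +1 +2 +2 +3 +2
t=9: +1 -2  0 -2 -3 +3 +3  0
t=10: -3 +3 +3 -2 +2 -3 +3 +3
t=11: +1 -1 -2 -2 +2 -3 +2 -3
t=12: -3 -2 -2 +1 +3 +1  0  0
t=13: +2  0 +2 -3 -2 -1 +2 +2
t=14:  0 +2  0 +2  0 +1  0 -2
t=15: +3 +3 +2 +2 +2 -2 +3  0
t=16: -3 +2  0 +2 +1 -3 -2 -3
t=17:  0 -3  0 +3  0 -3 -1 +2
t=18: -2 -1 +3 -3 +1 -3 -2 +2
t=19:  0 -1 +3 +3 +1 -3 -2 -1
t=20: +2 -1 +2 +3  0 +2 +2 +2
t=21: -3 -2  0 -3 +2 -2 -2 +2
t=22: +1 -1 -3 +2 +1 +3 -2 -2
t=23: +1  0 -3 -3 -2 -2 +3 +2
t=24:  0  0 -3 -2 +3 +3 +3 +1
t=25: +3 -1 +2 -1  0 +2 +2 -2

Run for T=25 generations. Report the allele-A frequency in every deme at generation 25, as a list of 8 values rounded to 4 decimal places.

t=0: k=[48 48 48 48 48 48 48 0]
t=1: x=[48.0000 48.0000 48.0000 48.0000 48.0000 48.0000 42.7200 5.2800] k=[48 48 48 48 48 48 43 5]
t=2: x=[48.0000 48.0000 48.0000 48.0000 48.0000 47.4500 39.3700 9.1800] k=[48 48 48 48 48 46 38 9]
t=3: x=[48.0000 48.0000 48.0000 48.0000 47.7800 45.3400 35.6900 12.1900] k=[48 48 48 48 45 43 38 12]
t=4: x=[48.0000 48.0000 48.0000 47.6700 45.1100 42.6700 35.6900 14.8600] k=[48 48 48 46 47 46 33 16]
t=5: x=[48.0000 48.0000 47.7800 46.3300 46.7800 44.6800 32.5600 17.8700] k=[48 48 47 48 48 48 30 20]
t=6: x=[48.0000 47.8900 47.2200 47.8900 48.0000 46.0200 30.8800 21.1000] k=[48 46 44 48 48 48 31 22]
t=7: x=[47.7800 46.0000 44.6600 47.5600 48.0000 46.1300 31.8800 22.9900] k=[48 46 42 47 48 43 34 21]
t=8: x=[47.7800 45.7800 42.9900 46.5600 47.3400 42.5600 33.5600 22.4300] k=[45 48 40 48 48 45 37 24]
t=9: x=[45.3300 46.7900 41.7600 47.1200 47.6700 44.4500 36.4500 25.4300] k=[46 45 42 45 45 47 39 25]
t=10: x=[45.8900 44.7800 42.6600 44.6700 45.2200 45.9000 38.3400 26.5400] k=[43 48 46 43 47 43 41 30]
t=11: x=[43.5500 47.2300 45.8900 43.7700 46.1200 43.2200 40.0100 31.2100] k=[45 46 44 42 48 40 42 28]
t=12: x=[45.1100 45.6700 44.0000 42.8800 46.4600 41.1000 40.2400 29.5400] k=[42 44 42 44 48 42 40 30]
t=13: x=[42.2200 43.5600 42.4400 44.2200 46.9000 42.4400 39.1200 31.1000] k=[44 44 44 41 45 41 41 33]
t=14: x=[44.0000 44.0000 43.6700 41.7700 44.1200 41.4400 40.1200 33.8800] k=[44 46 44 44 44 42 40 32]
t=15: x=[44.2200 45.5600 44.2200 44.0000 43.7800 42.0000 39.3400 32.8800] k=[47 48 46 46 46 40 42 33]
t=16: x=[47.1100 47.6700 46.2200 46.0000 45.3400 40.8800 40.7900 33.9900] k=[44 48 46 48 46 38 39 31]
t=17: x=[44.4400 47.3400 46.4400 47.5600 45.3400 38.9900 38.0100 31.8800] k=[44 44 46 48 45 36 37 34]
t=18: x=[44.0000 44.2200 46.0000 47.4500 44.3400 37.1000 36.5600 34.3300] k=[42 43 48 44 45 34 35 36]
t=19: x=[42.1100 43.4400 47.0100 44.5500 43.6800 35.3200 35.0000 35.8900] k=[42 42 48 48 45 32 33 35]
t=20: x=[42.0000 42.6600 47.3400 47.6700 43.9000 33.5400 33.1100 34.7800] k=[44 42 48 48 44 36 35 37]
t=21: x=[43.7800 42.8800 47.3400 47.5600 43.5600 36.7700 35.3300 36.7800] k=[41 41 47 45 46 35 33 39]
t=22: x=[41.0000 41.6600 46.1200 45.3300 44.6800 35.9900 33.8800 38.3400] k=[42 41 43 47 46 39 32 36]
t=23: x=[41.8900 41.3300 43.2200 46.4500 45.3400 39.0000 33.2100 35.5600] k=[43 41 40 43 43 37 36 38]
t=24: x=[42.7800 41.1100 40.4400 42.6700 42.3400 37.5500 36.3300 37.7800] k=[43 41 37 41 45 41 39 39]
t=25: x=[42.7800 40.7800 37.8800 41.0000 44.1200 41.2200 39.2200 39.0000] k=[46 40 40 40 44 43 41 37]

[0.9583, 0.8333, 0.8333, 0.8333, 0.9167, 0.8958, 0.8542, 0.7708]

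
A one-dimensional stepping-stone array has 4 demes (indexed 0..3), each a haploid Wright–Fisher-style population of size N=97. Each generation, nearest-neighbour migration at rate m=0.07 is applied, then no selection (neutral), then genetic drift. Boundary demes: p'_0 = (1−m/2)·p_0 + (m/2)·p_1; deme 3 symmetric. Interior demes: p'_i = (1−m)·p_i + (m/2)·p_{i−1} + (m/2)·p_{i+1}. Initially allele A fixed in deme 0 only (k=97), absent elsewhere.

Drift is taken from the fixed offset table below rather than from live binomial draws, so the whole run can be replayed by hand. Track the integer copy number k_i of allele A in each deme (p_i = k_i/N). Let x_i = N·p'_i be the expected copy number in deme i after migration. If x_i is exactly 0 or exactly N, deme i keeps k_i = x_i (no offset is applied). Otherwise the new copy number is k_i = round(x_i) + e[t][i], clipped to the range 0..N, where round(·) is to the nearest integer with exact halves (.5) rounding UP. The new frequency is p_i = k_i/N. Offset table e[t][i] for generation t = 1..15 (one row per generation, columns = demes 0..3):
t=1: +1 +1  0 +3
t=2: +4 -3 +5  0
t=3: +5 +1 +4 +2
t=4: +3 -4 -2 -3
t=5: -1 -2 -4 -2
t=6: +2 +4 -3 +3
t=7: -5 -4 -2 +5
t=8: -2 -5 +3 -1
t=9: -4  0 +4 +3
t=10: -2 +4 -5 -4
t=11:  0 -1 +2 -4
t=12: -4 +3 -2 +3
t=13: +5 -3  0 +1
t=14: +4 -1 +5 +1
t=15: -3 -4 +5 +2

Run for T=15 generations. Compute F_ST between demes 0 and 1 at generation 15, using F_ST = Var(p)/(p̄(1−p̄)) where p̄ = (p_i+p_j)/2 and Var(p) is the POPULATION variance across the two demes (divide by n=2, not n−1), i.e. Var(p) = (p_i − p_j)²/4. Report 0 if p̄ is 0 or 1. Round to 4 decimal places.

t=0: k=[97 0 0 0]
t=1: x=[93.6050 3.3950 0.0000 0.0000] k=[95 4 0 0]
t=2: x=[91.8150 7.0450 0.1400 0.0000] k=[96 4 5 0]
t=3: x=[92.7800 7.2550 4.7900 0.1750] k=[97 8 9 2]
t=4: x=[93.8850 11.1500 8.7200 2.2450] k=[97 7 7 0]
t=5: x=[93.8500 10.1500 6.7550 0.2450] k=[93 8 3 0]
t=6: x=[90.0250 10.8000 3.0700 0.1050] k=[92 15 0 3]
t=7: x=[89.3050 17.1700 0.6300 2.8950] k=[84 13 0 8]
t=8: x=[81.5150 15.0300 0.7350 7.7200] k=[80 10 4 7]
t=9: x=[77.5500 12.2400 4.3150 6.8950] k=[74 12 8 10]
t=10: x=[71.8300 14.0300 8.2100 9.9300] k=[70 18 3 6]
t=11: x=[68.1800 19.2950 3.6300 5.8950] k=[68 18 6 2]
t=12: x=[66.2500 19.3300 6.2800 2.1400] k=[62 22 4 5]
t=13: x=[60.6000 22.7700 4.6650 4.9650] k=[66 20 5 6]
t=14: x=[64.3900 21.0850 5.5600 5.9650] k=[68 20 11 7]
t=15: x=[66.3200 21.3650 11.1750 7.1400] k=[63 17 16 9]

0.2320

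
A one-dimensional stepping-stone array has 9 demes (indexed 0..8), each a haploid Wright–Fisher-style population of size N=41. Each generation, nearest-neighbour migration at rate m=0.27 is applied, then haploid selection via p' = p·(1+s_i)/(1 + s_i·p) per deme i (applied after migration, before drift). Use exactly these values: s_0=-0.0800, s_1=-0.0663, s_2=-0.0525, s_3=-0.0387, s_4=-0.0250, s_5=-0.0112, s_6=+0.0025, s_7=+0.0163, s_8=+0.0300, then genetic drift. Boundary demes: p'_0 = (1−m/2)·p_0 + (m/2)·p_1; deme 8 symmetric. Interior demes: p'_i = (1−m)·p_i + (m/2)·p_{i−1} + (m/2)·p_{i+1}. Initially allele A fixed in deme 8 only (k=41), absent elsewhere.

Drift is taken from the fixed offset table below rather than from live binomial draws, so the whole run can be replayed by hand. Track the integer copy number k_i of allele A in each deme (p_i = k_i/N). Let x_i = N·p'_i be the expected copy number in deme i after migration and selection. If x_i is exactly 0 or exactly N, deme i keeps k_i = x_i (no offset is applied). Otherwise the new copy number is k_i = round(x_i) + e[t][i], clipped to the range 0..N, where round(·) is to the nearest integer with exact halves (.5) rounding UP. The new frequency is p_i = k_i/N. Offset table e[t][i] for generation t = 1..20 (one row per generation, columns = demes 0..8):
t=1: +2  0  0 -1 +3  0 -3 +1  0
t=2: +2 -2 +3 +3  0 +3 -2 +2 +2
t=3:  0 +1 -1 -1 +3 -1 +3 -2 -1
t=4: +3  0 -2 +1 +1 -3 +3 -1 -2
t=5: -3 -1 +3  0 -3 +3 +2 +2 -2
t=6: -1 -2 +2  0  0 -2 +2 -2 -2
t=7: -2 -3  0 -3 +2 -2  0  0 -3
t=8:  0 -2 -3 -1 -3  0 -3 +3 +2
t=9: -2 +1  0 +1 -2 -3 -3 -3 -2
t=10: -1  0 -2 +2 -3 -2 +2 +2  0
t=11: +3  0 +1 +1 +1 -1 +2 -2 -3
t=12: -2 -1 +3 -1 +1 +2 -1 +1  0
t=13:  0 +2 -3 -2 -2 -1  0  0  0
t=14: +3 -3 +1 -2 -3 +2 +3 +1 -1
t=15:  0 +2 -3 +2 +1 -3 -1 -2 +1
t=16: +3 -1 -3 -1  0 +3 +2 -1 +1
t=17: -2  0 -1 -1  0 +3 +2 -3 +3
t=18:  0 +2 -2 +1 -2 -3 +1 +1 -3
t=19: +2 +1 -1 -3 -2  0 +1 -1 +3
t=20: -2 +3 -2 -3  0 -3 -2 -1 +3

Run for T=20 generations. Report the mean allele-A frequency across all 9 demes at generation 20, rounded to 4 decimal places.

0.0949

t=0: k=[0 0 0 0 0 0 0 0 41]
t=1: x=[0.0000 0.0000 0.0000 0.0000 0.0000 0.0000 0.0000 5.6129 35.6050] k=[0 0 0 0 0 0 0 7 36]
t=2: x=[0.0000 0.0000 0.0000 0.0000 0.0000 0.0000 0.9473 10.0925 32.2895] k=[0 0 0 0 0 0 0 12 34]
t=3: x=[0.0000 0.0000 0.0000 0.0000 0.0000 0.0000 1.6239 13.4960 31.2513] k=[0 0 0 0 0 0 5 11 30]
t=4: x=[0.0000 0.0000 0.0000 0.0000 0.0000 0.6676 5.1462 12.8975 27.7020] k=[0 0 0 0 0 0 8 12 26]
t=5: x=[0.0000 0.0000 0.0000 0.0000 0.0000 1.0682 7.4752 13.4960 24.4028] k=[0 0 0 0 0 4 9 15 22]
t=6: x=[0.0000 0.0000 0.0000 0.0000 0.5267 4.0933 9.1527 15.2897 21.3576] k=[0 0 0 0 1 2 11 13 19]
t=7: x=[0.0000 0.0000 0.0000 0.1298 0.9756 3.0481 10.0740 13.6870 18.4896] k=[0 0 0 0 3 1 10 14 15]
t=8: x=[0.0000 0.0000 0.0000 0.3895 2.2701 2.4588 9.3430 13.7423 15.1462] k=[0 0 0 0 0 2 6 17 17]
t=9: x=[0.0000 0.0000 0.0000 0.0000 0.2633 2.2460 6.9594 15.6712 17.2949] k=[0 0 0 0 0 0 4 13 15]
t=10: x=[0.0000 0.0000 0.0000 0.0000 0.0000 0.5340 4.6854 12.1931 15.0101] k=[0 0 0 0 0 0 7 14 15]
t=11: x=[0.0000 0.0000 0.0000 0.0000 0.0000 0.9347 7.0145 13.3351 15.1462] k=[0 0 0 0 0 0 9 11 12]
t=12: x=[0.0000 0.0000 0.0000 0.0000 0.0000 1.2018 8.0712 10.9946 12.1158] k=[0 0 0 0 0 3 7 12 12]
t=13: x=[0.0000 0.0000 0.0000 0.0000 0.3950 3.1025 7.1497 11.4580 12.2524] k=[0 0 0 0 0 2 7 11 12]
t=14: x=[0.0000 0.0000 0.0000 0.0000 0.2633 2.3796 6.8793 10.7225 12.1158] k=[0 0 0 0 0 4 10 12 11]
t=15: x=[0.0000 0.0000 0.0000 0.0000 0.5267 4.2271 9.4782 11.7299 11.3764] k=[0 0 0 0 2 1 8 10 12]
t=16: x=[0.0000 0.0000 0.0000 0.2596 1.5566 2.0579 7.3400 10.1228 11.9791] k=[0 0 0 0 2 5 9 9 13]
t=17: x=[0.0000 0.0000 0.0000 0.2596 2.0843 5.0846 8.4768 9.6589 12.7179] k=[0 0 0 0 2 8 10 7 16]
t=18: x=[0.0000 0.0000 0.0000 0.2596 2.4803 7.3915 9.3430 8.7306 15.0656] k=[0 0 0 1 0 4 10 10 12]
t=19: x=[0.0000 0.0000 0.1279 0.7022 0.6584 4.2271 9.2078 10.3950 11.9791] k=[0 0 0 0 0 4 10 9 15]
t=20: x=[0.0000 0.0000 0.0000 0.0000 0.5267 4.2271 9.0726 10.0673 14.4655] k=[0 0 0 0 1 1 7 9 17]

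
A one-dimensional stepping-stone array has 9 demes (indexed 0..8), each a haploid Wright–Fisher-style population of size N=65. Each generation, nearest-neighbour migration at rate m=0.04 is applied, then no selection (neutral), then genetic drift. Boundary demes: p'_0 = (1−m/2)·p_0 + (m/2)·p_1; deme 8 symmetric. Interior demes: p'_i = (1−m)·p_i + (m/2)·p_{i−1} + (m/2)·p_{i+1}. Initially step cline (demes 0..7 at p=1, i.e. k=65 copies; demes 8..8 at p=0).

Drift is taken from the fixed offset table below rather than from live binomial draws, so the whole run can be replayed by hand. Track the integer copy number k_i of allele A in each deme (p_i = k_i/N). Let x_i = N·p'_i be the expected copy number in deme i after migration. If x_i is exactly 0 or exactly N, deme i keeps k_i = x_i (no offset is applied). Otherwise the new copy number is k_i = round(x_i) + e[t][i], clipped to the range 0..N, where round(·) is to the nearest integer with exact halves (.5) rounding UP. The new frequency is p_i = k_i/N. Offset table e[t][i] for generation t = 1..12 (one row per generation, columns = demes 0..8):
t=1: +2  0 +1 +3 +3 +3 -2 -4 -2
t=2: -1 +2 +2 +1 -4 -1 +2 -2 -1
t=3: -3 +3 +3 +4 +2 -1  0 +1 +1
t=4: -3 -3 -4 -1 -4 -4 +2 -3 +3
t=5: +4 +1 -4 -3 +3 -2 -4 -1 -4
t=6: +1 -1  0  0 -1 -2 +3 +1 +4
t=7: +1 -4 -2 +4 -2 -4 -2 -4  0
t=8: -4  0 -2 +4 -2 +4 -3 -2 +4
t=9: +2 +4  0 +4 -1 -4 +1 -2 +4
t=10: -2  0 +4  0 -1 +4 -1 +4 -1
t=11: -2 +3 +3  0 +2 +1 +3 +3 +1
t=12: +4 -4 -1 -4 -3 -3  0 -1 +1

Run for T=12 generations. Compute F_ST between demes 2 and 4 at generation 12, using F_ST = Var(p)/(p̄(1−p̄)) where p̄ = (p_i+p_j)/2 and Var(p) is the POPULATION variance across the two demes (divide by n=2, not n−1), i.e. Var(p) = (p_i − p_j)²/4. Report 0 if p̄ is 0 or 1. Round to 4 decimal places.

0.0569

t=0: k=[65 65 65 65 65 65 65 65 0]
t=1: x=[65.0000 65.0000 65.0000 65.0000 65.0000 65.0000 65.0000 63.7000 1.3000] k=[65 65 65 65 65 65 65 60 0]
t=2: x=[65.0000 65.0000 65.0000 65.0000 65.0000 65.0000 64.9000 58.9000 1.2000] k=[65 65 65 65 65 65 65 57 0]
t=3: x=[65.0000 65.0000 65.0000 65.0000 65.0000 65.0000 64.8400 56.0200 1.1400] k=[65 65 65 65 65 65 65 57 2]
t=4: x=[65.0000 65.0000 65.0000 65.0000 65.0000 65.0000 64.8400 56.0600 3.1000] k=[65 65 65 65 65 65 65 53 6]
t=5: x=[65.0000 65.0000 65.0000 65.0000 65.0000 65.0000 64.7600 52.3000 6.9400] k=[65 65 65 65 65 65 61 51 3]
t=6: x=[65.0000 65.0000 65.0000 65.0000 65.0000 64.9200 60.8800 50.2400 3.9600] k=[65 65 65 65 65 63 64 51 8]
t=7: x=[65.0000 65.0000 65.0000 65.0000 64.9600 63.0600 63.7200 50.4000 8.8600] k=[65 65 65 65 63 59 62 46 9]
t=8: x=[65.0000 65.0000 65.0000 64.9600 62.9600 59.1400 61.6200 45.5800 9.7400] k=[65 65 65 65 61 63 59 44 14]
t=9: x=[65.0000 65.0000 65.0000 64.9200 61.1200 62.8800 58.7800 43.7000 14.6000] k=[65 65 65 65 60 59 60 42 19]
t=10: x=[65.0000 65.0000 65.0000 64.9000 60.0800 59.0400 59.6200 41.9000 19.4600] k=[65 65 65 65 59 63 59 46 18]
t=11: x=[65.0000 65.0000 65.0000 64.8800 59.2000 62.8400 58.8200 45.7000 18.5600] k=[65 65 65 65 61 64 62 49 20]
t=12: x=[65.0000 65.0000 65.0000 64.9200 61.1400 63.9000 61.7800 48.6800 20.5800] k=[65 65 65 61 58 61 62 48 22]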